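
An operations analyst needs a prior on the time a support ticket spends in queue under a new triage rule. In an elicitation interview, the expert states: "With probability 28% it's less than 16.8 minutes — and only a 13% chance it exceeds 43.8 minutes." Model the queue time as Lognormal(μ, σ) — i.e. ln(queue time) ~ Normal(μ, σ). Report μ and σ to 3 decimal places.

μ ≈ 3.148, σ ≈ 0.561

If T ~ Lognormal(μ,σ) then ln T ~ Normal(μ,σ), so the p-quantile of ln T is μ + z_p·σ.
ln(16.8) = 2.821 and ln(43.8) = 3.78; z_{0.28} = -0.5828, z_{0.87} = 1.126.
σ = (3.78 − 2.821)/(1.126 − (-0.5828)) = 0.561.
μ = 2.821 − (-0.5828)·0.561 = 3.148.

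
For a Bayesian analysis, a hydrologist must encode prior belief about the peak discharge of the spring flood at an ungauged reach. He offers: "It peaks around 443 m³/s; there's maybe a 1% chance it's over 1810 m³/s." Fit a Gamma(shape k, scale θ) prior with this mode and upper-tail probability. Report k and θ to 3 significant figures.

k ≈ 3.1, θ ≈ 211

Gamma(k,θ) with k>1 has mode (k−1)θ, so θ = 443/(k−1).
Need P(X < 1810) = 0.99 with θ tied to k this way. Start at k = 2, θ = 443: P(X<1810) ≈ 0.915.
Too low — raise k to concentrate. Iterating converges to k ≈ 3.1.
Then θ = 443/(3.1−1) ≈ 211.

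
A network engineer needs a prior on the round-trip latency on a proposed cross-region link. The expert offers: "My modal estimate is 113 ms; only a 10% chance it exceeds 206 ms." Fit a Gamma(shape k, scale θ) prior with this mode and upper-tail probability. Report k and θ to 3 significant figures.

k ≈ 6.29, θ ≈ 21.4

Gamma(k,θ) with k>1 has mode (k−1)θ, so θ = 113/(k−1).
Need P(X < 206) = 0.9 with θ tied to k this way. Start at k = 2, θ = 113: P(X<206) ≈ 0.544.
Too low — raise k to concentrate. Iterating converges to k ≈ 6.29.
Then θ = 113/(6.29−1) ≈ 21.4.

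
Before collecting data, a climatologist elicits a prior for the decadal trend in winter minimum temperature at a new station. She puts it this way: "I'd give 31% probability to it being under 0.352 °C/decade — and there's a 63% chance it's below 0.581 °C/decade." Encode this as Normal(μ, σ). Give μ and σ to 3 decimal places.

μ = 0.489, σ = 0.277

The p-quantile of Normal(μ,σ) is μ + z_p·σ, with z_{0.31} = -0.4959 and z_{0.63} = 0.3319.
Eliminate σ: μ = (z₂·x₁ − z₁·x₂)/(z₂ − z₁) = (0.3319·0.352 − (-0.4959)·0.581)/0.8277 = 0.489.
Then σ = (x₂ − x₁)/(z₂ − z₁) = (0.581 − 0.352)/0.8277 = 0.277.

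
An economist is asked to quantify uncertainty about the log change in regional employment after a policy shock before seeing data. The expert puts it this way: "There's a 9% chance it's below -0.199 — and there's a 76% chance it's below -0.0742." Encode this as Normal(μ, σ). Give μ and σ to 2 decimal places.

μ = -0.12, σ = 0.06

For Normal(μ,σ), the p-quantile is μ + z_p·σ. Here z_{0.09} = -1.341, z_{0.76} = 0.7063.
So -0.199 = μ − 1.341σ and -0.0742 = μ + 0.7063σ.
Subtracting: σ = (-0.0742 − -0.199)/(0.7063 − (-1.341)) = 0.06.
Then μ = -0.199 − (-1.341)·0.06 = -0.12.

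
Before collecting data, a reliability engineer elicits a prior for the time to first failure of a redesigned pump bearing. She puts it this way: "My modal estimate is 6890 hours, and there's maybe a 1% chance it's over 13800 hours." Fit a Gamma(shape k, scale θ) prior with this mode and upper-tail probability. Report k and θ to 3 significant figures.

k ≈ 11.2, θ ≈ 677

Gamma(k,θ) with k>1 has mode (k−1)θ, so θ = 6890/(k−1).
Need P(X < 13800) = 0.99 with θ tied to k this way. Start at k = 2, θ = 6890: P(X<13800) ≈ 0.595.
Too low — raise k to concentrate. Iterating converges to k ≈ 11.2.
Then θ = 6890/(11.2−1) ≈ 677.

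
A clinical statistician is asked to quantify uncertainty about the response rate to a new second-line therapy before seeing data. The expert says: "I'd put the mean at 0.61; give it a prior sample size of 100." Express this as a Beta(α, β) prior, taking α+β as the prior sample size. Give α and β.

α = 61, β = 39

Under the effective-sample-size interpretation, Beta(α, β) has prior mean α/(α+β) and prior sample size α+β.
So α+β = 100 and α/(α+β) = 0.61, giving α = 0.61·100 = 61 and β = 100 − 61 = 39.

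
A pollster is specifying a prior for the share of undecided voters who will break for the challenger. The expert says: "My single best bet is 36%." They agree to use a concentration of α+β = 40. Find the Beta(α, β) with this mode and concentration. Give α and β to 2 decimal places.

For α,β > 1 the Beta mode is (α−1)/(α+β−2). With α+β = 40, the mode is (α−1)/38.
Set (α−1)/38 = 0.36 → α = 1 + 0.36·38 = 14.68.
β = 40 − α = 25.32.

α = 14.68, β = 25.32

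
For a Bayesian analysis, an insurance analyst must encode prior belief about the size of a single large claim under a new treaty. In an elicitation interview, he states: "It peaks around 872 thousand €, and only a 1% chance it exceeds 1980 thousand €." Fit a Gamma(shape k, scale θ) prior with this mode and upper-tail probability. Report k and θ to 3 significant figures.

k ≈ 8.12, θ ≈ 122

Gamma(k,θ) with k>1 has mode (k−1)θ, so θ = 872/(k−1).
Need P(X < 1980) = 0.99 with θ tied to k this way. Start at k = 2, θ = 872: P(X<1980) ≈ 0.662.
Too low — raise k to concentrate. Iterating converges to k ≈ 8.12.
Then θ = 872/(8.12−1) ≈ 122.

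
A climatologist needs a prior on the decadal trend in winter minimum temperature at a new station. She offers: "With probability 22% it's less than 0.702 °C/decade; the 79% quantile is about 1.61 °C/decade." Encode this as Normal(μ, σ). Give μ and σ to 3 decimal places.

μ = 1.146, σ = 0.575

The p-quantile of Normal(μ,σ) is μ + z_p·σ, with z_{0.22} = -0.7722 and z_{0.79} = 0.8064.
Eliminate σ: μ = (z₂·x₁ − z₁·x₂)/(z₂ − z₁) = (0.8064·0.702 − (-0.7722)·1.61)/1.579 = 1.146.
Then σ = (x₂ − x₁)/(z₂ − z₁) = (1.61 − 0.702)/1.579 = 0.575.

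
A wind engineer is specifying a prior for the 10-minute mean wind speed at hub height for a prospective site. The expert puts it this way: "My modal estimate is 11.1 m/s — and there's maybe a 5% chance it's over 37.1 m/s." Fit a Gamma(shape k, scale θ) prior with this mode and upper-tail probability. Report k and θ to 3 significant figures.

Gamma(k,θ) with k>1 has mode (k−1)θ, so θ = 11.1/(k−1).
Need P(X < 37.1) = 0.95 with θ tied to k this way. Start at k = 2, θ = 11.1: P(X<37.1) ≈ 0.846.
Too low — raise k to concentrate. Iterating converges to k ≈ 2.79.
Then θ = 11.1/(2.79−1) ≈ 6.21.

k ≈ 2.79, θ ≈ 6.21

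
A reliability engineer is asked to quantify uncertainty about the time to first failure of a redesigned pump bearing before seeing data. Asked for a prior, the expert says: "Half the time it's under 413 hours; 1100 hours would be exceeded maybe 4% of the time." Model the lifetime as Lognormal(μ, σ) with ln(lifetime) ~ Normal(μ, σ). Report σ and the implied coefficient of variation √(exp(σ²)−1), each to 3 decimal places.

If T ~ Lognormal(μ,σ) then ln T ~ Normal(μ,σ), so the p-quantile of ln T is μ + z_p·σ.
ln(413) = 6.023 and ln(1100) = 7.003; z_{0.5} = 0, z_{0.96} = 1.751.
σ = (7.003 − 6.023)/(1.751 − (0)) = 0.560.
μ = 6.023 − (0)·0.560 = 6.023.
CV = √(exp(σ²)−1) = √(exp(0.3131)−1) = 0.606.

σ ≈ 0.560, CV ≈ 0.606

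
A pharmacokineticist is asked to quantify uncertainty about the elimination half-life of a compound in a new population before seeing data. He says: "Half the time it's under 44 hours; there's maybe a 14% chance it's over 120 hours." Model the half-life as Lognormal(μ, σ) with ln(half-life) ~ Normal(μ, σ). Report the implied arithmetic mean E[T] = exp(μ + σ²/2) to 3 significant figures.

E[T] ≈ 67.7 hours

If T ~ Lognormal(μ,σ) then ln T ~ Normal(μ,σ), so the p-quantile of ln T is μ + z_p·σ.
ln(44) = 3.784 and ln(120) = 4.787; z_{0.5} = 0, z_{0.86} = 1.08.
σ = (4.787 − 3.784)/(1.08 − (0)) = 0.929.
μ = 3.784 − (0)·0.929 = 3.784.
E[T] = exp(μ + σ²/2) = exp(3.784 + 0.4313) = 67.7 hours.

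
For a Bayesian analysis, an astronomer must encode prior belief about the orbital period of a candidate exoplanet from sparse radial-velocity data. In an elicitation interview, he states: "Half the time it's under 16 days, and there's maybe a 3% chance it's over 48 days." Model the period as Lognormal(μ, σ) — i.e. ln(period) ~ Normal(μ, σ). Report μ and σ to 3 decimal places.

If T ~ Lognormal(μ,σ) then ln T ~ Normal(μ,σ), so the p-quantile of ln T is μ + z_p·σ.
ln(16) = 2.773 and ln(48) = 3.871; z_{0.5} = 0, z_{0.97} = 1.881.
σ = (3.871 − 2.773)/(1.881 − (0)) = 0.584.
μ = 2.773 − (0)·0.584 = 2.773.

μ ≈ 2.773, σ ≈ 0.584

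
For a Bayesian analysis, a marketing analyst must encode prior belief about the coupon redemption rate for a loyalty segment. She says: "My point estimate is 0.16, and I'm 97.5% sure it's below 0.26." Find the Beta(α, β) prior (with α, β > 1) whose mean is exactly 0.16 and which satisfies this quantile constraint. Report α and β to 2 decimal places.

α ≈ 9.95, β ≈ 52.21

With mean 0.16 fixed, write α = 0.16s, β = 0.84s where s = α+β.
Need P(θ < 0.26) = 0.975 under Beta(0.16s, 0.84s). Normal approximation: (q−m)/√(m(1−m)/s) ≈ z_{0.975} = 1.96, so s ≈ 0.16·0.84·(1.96)²/(0.26−0.16)² = 51.6.
At s = 51.6: P(θ<0.26) ≈ 0.964. Adjusting to match 0.975 gives s ≈ 62.16.
So α = 0.16·62.16 ≈ 9.95, β = 0.84·62.16 ≈ 52.21.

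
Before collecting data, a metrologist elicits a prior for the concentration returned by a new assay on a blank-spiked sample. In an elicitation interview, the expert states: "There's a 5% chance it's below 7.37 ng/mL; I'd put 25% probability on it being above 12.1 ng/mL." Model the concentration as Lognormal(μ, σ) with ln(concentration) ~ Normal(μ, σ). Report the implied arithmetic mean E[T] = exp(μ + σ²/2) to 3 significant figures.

E[T] ≈ 10.7 ng/mL

If T ~ Lognormal(μ,σ) then ln T ~ Normal(μ,σ), so the p-quantile of ln T is μ + z_p·σ.
ln(7.37) = 1.997 and ln(12.1) = 2.493; z_{0.05} = -1.645, z_{0.75} = 0.6745.
σ = (2.493 − 1.997)/(0.6745 − (-1.645)) = 0.214.
μ = 1.997 − (-1.645)·0.214 = 2.349.
E[T] = exp(μ + σ²/2) = exp(2.349 + 0.0228) = 10.7 ng/mL.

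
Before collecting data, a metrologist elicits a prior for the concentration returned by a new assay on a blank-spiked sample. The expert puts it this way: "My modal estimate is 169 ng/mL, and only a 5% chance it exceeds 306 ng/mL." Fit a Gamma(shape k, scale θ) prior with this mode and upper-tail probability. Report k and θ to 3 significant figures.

k ≈ 8.9, θ ≈ 21.4

Gamma(k,θ) with k>1 has mode (k−1)θ, so θ = 169/(k−1).
Need P(X < 306) = 0.95 with θ tied to k this way. Start at k = 2, θ = 169: P(X<306) ≈ 0.540.
Too low — raise k to concentrate. Iterating converges to k ≈ 8.9.
Then θ = 169/(8.9−1) ≈ 21.4.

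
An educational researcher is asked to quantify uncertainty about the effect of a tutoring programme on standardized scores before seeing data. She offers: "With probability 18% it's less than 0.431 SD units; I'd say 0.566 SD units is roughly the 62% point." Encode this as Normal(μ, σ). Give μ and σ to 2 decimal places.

For Normal(μ,σ), the p-quantile is μ + z_p·σ. Here z_{0.18} = -0.9154, z_{0.62} = 0.3055.
So 0.431 = μ − 0.9154σ and 0.566 = μ + 0.3055σ.
Subtracting: σ = (0.566 − 0.431)/(0.3055 − (-0.9154)) = 0.11.
Then μ = 0.431 − (-0.9154)·0.11 = 0.53.

μ = 0.53, σ = 0.11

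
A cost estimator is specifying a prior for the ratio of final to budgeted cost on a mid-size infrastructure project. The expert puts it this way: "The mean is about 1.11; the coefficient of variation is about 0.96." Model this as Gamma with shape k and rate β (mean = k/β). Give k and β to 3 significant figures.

For Gamma(k, rate β): mean = k/β, variance = k/β², so CV = 1/√k.
CV = 0.96, hence k = 1/CV² = 1.09.
Then β = k/mean = 1.09/1.11 = 0.978.

k ≈ 1.09, β ≈ 0.978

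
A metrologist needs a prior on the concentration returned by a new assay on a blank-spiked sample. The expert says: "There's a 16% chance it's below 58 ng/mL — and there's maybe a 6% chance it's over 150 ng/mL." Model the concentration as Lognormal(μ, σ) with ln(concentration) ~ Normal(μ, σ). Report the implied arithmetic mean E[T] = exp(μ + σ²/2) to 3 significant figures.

E[T] ≈ 90.1 ng/mL

If T ~ Lognormal(μ,σ) then ln T ~ Normal(μ,σ), so the p-quantile of ln T is μ + z_p·σ.
ln(58) = 4.06 and ln(150) = 5.011; z_{0.16} = -0.9945, z_{0.94} = 1.555.
σ = (5.011 − 4.06)/(1.555 − (-0.9945)) = 0.373.
μ = 4.06 − (-0.9945)·0.373 = 4.431.
E[T] = exp(μ + σ²/2) = exp(4.431 + 0.0695) = 90.1 ng/mL.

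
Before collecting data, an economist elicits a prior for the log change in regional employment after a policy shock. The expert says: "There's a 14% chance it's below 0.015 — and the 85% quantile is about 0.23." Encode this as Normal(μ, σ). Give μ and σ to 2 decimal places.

μ = 0.12, σ = 0.10

The p-quantile of Normal(μ,σ) is μ + z_p·σ, with z_{0.14} = -1.08 and z_{0.85} = 1.036.
Eliminate σ: μ = (z₂·x₁ − z₁·x₂)/(z₂ − z₁) = (1.036·0.015 − (-1.08)·0.23)/2.117 = 0.12.
Then σ = (x₂ − x₁)/(z₂ − z₁) = (0.23 − 0.015)/2.117 = 0.10.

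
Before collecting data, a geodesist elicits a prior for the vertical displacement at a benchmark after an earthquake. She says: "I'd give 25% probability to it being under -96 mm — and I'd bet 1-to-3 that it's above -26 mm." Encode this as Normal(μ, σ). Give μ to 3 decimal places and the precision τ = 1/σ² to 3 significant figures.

μ = -61.000, τ = 0.000371

The p-quantile of Normal(μ,σ) is μ + z_p·σ, with z_{0.25} = -0.6745 and z_{0.75} = 0.6745.
Eliminate σ: μ = (z₂·x₁ − z₁·x₂)/(z₂ − z₁) = (0.6745·-96 − (-0.6745)·-26)/1.349 = -61.000.
Then σ = (x₂ − x₁)/(z₂ − z₁) = (-26 − -96)/1.349 = 51.891.
Precision τ = 1/σ² = 1/51.89² = 0.000371.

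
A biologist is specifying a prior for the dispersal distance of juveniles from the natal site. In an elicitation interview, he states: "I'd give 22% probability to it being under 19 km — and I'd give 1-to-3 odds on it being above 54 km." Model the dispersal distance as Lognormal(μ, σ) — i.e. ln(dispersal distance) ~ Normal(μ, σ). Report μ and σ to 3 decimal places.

μ ≈ 3.502, σ ≈ 0.722

If T ~ Lognormal(μ,σ) then ln T ~ Normal(μ,σ), so the p-quantile of ln T is μ + z_p·σ.
ln(19) = 2.944 and ln(54) = 3.989; z_{0.22} = -0.7722, z_{0.75} = 0.6745.
σ = (3.989 − 2.944)/(0.6745 − (-0.7722)) = 0.722.
μ = 2.944 − (-0.7722)·0.722 = 3.502.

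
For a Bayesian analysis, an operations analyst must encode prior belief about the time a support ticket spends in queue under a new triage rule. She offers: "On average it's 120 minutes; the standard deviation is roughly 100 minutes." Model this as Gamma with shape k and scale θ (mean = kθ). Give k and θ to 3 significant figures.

For Gamma(k, scale θ): mean = kθ, variance = kθ², so CV = 1/√k.
CV = SD/mean = 100/120 = 0.8333, hence k = 1/CV² = 1.44.
Then θ = mean/k = 120/1.44 = 83.3.

k ≈ 1.44, θ ≈ 83.3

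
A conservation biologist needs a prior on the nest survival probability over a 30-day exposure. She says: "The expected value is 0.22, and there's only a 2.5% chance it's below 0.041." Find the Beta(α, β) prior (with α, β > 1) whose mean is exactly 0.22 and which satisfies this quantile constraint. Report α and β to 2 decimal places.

α ≈ 2.43, β ≈ 8.62

With mean 0.22 fixed, write α = 0.22s, β = 0.78s where s = α+β.
Need P(θ < 0.041) = 0.025 under Beta(0.22s, 0.78s). Normal approximation: (q−m)/√(m(1−m)/s) ≈ z_{0.025} = -1.96, so s ≈ 0.22·0.78·(-1.96)²/(0.041−0.22)² = 20.6.
At s = 20.6: P(θ<0.041) ≈ 0.003. Adjusting to match 0.025 gives s ≈ 11.05.
So α = 0.22·11.05 ≈ 2.43, β = 0.78·11.05 ≈ 8.62.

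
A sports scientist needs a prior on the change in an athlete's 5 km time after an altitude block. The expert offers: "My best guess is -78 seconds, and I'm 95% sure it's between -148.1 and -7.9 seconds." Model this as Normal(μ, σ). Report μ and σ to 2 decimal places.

μ = -78.00, σ = 35.77

A symmetric 95% interval runs μ ± z·σ with z = 1.96.
Half-width = 70.1, so σ = 70.1/1.96 = 35.77.
μ is the stated best guess, -78.00.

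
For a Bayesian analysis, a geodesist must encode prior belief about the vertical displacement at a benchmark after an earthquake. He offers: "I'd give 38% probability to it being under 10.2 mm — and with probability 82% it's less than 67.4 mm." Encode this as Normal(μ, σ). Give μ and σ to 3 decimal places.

For Normal(μ,σ), the p-quantile is μ + z_p·σ. Here z_{0.38} = -0.3055, z_{0.82} = 0.9154.
So 10.2 = μ − 0.3055σ and 67.4 = μ + 0.9154σ.
Subtracting: σ = (67.4 − 10.2)/(0.9154 − (-0.3055)) = 46.853.
Then μ = 10.2 − (-0.3055)·46.853 = 24.513.

μ = 24.513, σ = 46.853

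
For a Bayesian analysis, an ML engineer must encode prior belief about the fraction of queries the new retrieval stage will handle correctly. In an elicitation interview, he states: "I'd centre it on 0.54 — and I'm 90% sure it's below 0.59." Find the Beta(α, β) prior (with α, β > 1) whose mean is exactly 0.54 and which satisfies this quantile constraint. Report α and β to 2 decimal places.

α ≈ 87.57, β ≈ 74.59

With mean 0.54 fixed, write α = 0.54s, β = 0.46s where s = α+β.
Need P(θ < 0.59) = 0.9 under Beta(0.54s, 0.46s). Normal approximation: (q−m)/√(m(1−m)/s) ≈ z_{0.9} = 1.28, so s ≈ 0.54·0.46·(1.28)²/(0.59−0.54)² = 163.2.
At s = 163.2: P(θ<0.59) ≈ 0.901. Adjusting to match 0.9 gives s ≈ 162.16.
So α = 0.54·162.16 ≈ 87.57, β = 0.46·162.16 ≈ 74.59.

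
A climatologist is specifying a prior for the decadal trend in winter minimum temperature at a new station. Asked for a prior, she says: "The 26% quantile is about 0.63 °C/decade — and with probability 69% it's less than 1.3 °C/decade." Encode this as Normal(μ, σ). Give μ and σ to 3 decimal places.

The p-quantile of Normal(μ,σ) is μ + z_p·σ, with z_{0.26} = -0.6433 and z_{0.69} = 0.4959.
Eliminate σ: μ = (z₂·x₁ − z₁·x₂)/(z₂ − z₁) = (0.4959·0.63 − (-0.6433)·1.3)/1.139 = 1.008.
Then σ = (x₂ − x₁)/(z₂ − z₁) = (1.3 − 0.63)/1.139 = 0.588.

μ = 1.008, σ = 0.588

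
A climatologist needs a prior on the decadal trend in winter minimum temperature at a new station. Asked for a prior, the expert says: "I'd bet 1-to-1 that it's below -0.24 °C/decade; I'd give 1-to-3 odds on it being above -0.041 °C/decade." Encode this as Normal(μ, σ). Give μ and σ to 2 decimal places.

μ = -0.24, σ = 0.30

The p-quantile of Normal(μ,σ) is μ + z_p·σ, with z_{0.5} = 0 and z_{0.75} = 0.6745.
Eliminate σ: μ = (z₂·x₁ − z₁·x₂)/(z₂ − z₁) = (0.6745·-0.24 − (0)·-0.041)/0.6745 = -0.24.
Then σ = (x₂ − x₁)/(z₂ − z₁) = (-0.041 − -0.24)/0.6745 = 0.30.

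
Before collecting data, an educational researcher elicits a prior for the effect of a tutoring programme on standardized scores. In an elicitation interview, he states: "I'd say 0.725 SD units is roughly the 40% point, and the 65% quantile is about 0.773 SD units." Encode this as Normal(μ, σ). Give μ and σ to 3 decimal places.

The p-quantile of Normal(μ,σ) is μ + z_p·σ, with z_{0.4} = -0.2533 and z_{0.65} = 0.3853.
Eliminate σ: μ = (z₂·x₁ − z₁·x₂)/(z₂ − z₁) = (0.3853·0.725 − (-0.2533)·0.773)/0.6387 = 0.744.
Then σ = (x₂ − x₁)/(z₂ − z₁) = (0.773 − 0.725)/0.6387 = 0.075.

μ = 0.744, σ = 0.075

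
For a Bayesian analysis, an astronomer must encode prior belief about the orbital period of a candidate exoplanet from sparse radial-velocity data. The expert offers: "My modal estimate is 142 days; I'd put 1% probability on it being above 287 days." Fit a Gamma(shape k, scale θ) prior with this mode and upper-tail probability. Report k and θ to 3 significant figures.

Gamma(k,θ) with k>1 has mode (k−1)θ, so θ = 142/(k−1).
Need P(X < 287) = 0.99 with θ tied to k this way. Start at k = 2, θ = 142: P(X<287) ≈ 0.600.
Too low — raise k to concentrate. Iterating converges to k ≈ 10.9.
Then θ = 142/(10.9−1) ≈ 14.3.

k ≈ 10.9, θ ≈ 14.3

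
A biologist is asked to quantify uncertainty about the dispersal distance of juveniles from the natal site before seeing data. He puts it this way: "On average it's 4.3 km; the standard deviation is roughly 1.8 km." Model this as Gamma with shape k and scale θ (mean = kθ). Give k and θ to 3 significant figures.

k ≈ 5.71, θ ≈ 0.753

For Gamma(k, scale θ): mean = kθ, variance = kθ², so CV = 1/√k.
CV = SD/mean = 1.8/4.3 = 0.4186, hence k = 1/CV² = 5.71.
Then θ = mean/k = 4.3/5.71 = 0.753.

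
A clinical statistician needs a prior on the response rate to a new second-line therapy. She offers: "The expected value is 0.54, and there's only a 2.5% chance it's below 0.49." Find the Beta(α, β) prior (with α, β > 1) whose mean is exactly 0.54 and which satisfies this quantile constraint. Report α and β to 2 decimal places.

With mean 0.54 fixed, write α = 0.54s, β = 0.46s where s = α+β.
Need P(θ < 0.49) = 0.025 under Beta(0.54s, 0.46s). Normal approximation: (q−m)/√(m(1−m)/s) ≈ z_{0.025} = -1.96, so s ≈ 0.54·0.46·(-1.96)²/(0.49−0.54)² = 381.7.
At s = 381.7: P(θ<0.49) ≈ 0.025. Adjusting to match 0.025 gives s ≈ 383.29.
So α = 0.54·383.29 ≈ 206.98, β = 0.46·383.29 ≈ 176.32.

α ≈ 206.98, β ≈ 176.32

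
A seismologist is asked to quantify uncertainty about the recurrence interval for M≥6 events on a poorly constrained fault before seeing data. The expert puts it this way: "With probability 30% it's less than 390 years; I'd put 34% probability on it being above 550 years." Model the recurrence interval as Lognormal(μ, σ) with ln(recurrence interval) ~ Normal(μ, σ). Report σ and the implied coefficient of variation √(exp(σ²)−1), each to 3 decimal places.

σ ≈ 0.367, CV ≈ 0.380

If T ~ Lognormal(μ,σ) then ln T ~ Normal(μ,σ), so the p-quantile of ln T is μ + z_p·σ.
ln(390) = 5.966 and ln(550) = 6.31; z_{0.3} = -0.5244, z_{0.66} = 0.4125.
σ = (6.31 − 5.966)/(0.4125 − (-0.5244)) = 0.367.
μ = 5.966 − (-0.5244)·0.367 = 6.159.
CV = √(exp(σ²)−1) = √(exp(0.1346)−1) = 0.380.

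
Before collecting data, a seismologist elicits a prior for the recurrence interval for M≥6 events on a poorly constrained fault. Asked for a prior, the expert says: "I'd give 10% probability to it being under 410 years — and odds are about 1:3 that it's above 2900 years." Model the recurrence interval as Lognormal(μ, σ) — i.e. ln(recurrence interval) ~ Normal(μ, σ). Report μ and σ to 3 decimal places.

μ ≈ 7.298, σ ≈ 1.000

If T ~ Lognormal(μ,σ) then ln T ~ Normal(μ,σ), so the p-quantile of ln T is μ + z_p·σ.
ln(410) = 6.016 and ln(2900) = 7.972; z_{0.1} = -1.282, z_{0.75} = 0.6745.
σ = (7.972 − 6.016)/(0.6745 − (-1.282)) = 1.000.
μ = 6.016 − (-1.282)·1.000 = 7.298.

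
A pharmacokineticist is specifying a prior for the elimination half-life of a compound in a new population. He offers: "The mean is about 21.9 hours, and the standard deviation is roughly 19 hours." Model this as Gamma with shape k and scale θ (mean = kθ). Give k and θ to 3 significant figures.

k ≈ 1.33, θ ≈ 16.5

For Gamma(k, scale θ): mean = kθ, variance = kθ², so CV = 1/√k.
CV = SD/mean = 19/21.9 = 0.8676, hence k = 1/CV² = 1.33.
Then θ = mean/k = 21.9/1.33 = 16.5.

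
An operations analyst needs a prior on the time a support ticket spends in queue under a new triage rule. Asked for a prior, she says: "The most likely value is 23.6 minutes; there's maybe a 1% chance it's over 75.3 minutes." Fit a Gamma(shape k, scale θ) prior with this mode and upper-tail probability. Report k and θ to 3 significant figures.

Gamma(k,θ) with k>1 has mode (k−1)θ, so θ = 23.6/(k−1).
Need P(X < 75.3) = 0.99 with θ tied to k this way. Start at k = 2, θ = 23.6: P(X<75.3) ≈ 0.828.
Too low — raise k to concentrate. Iterating converges to k ≈ 4.29.
Then θ = 23.6/(4.29−1) ≈ 7.16.

k ≈ 4.29, θ ≈ 7.16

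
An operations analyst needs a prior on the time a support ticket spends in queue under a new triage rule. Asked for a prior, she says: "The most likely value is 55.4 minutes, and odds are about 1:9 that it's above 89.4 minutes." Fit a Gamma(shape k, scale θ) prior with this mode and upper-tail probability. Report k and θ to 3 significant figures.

k ≈ 9.21, θ ≈ 6.74

Gamma(k,θ) with k>1 has mode (k−1)θ, so θ = 55.4/(k−1).
Need P(X < 89.4) = 0.9 with θ tied to k this way. Start at k = 2, θ = 55.4: P(X<89.4) ≈ 0.479.
Too low — raise k to concentrate. Iterating converges to k ≈ 9.21.
Then θ = 55.4/(9.21−1) ≈ 6.74.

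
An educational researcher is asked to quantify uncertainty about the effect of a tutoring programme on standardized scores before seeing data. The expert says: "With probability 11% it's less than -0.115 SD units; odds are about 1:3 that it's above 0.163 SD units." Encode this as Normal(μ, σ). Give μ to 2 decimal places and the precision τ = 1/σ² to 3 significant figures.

μ = 0.06, τ = 46.8

The p-quantile of Normal(μ,σ) is μ + z_p·σ, with z_{0.11} = -1.227 and z_{0.75} = 0.6745.
Eliminate σ: μ = (z₂·x₁ − z₁·x₂)/(z₂ − z₁) = (0.6745·-0.115 − (-1.227)·0.163)/1.901 = 0.06.
Then σ = (x₂ − x₁)/(z₂ − z₁) = (0.163 − -0.115)/1.901 = 0.15.
Precision τ = 1/σ² = 1/0.1462² = 46.8.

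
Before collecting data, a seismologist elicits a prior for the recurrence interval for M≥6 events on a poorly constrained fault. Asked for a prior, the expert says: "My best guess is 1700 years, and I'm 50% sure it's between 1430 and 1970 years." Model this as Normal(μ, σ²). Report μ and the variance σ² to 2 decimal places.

A symmetric 50% interval runs μ ± z·σ with z = 0.6745.
Half-width = 270, so σ = 270/0.6745 = 400.303 and σ² = 160242.17.
μ is the stated best guess, 1700.00.

μ = 1700.00, σ² = 160242.17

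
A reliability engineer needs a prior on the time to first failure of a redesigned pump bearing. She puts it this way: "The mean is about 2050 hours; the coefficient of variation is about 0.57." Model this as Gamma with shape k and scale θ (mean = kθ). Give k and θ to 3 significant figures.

k ≈ 3.08, θ ≈ 666

For Gamma(k, scale θ): mean = kθ, variance = kθ², so CV = 1/√k.
CV = 0.57, hence k = 1/CV² = 3.08.
Then θ = mean/k = 2050/3.08 = 666.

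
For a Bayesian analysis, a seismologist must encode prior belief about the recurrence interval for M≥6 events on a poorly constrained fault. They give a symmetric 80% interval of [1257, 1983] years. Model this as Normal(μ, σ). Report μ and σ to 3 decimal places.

A symmetric 80% interval runs μ ± z·σ with z = 1.282.
Half-width = 363, so σ = 363/1.282 = 283.250.
μ is the interval midpoint, 1620.000.

μ = 1620.000, σ = 283.250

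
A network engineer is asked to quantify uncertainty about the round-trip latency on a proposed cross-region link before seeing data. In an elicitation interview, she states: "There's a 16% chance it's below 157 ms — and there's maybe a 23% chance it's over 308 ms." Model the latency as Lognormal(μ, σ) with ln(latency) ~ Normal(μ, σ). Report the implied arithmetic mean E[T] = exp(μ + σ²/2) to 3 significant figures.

If T ~ Lognormal(μ,σ) then ln T ~ Normal(μ,σ), so the p-quantile of ln T is μ + z_p·σ.
ln(157) = 5.056 and ln(308) = 5.73; z_{0.16} = -0.9945, z_{0.77} = 0.7388.
σ = (5.73 − 5.056)/(0.7388 − (-0.9945)) = 0.389.
μ = 5.056 − (-0.9945)·0.389 = 5.443.
E[T] = exp(μ + σ²/2) = exp(5.443 + 0.0756) = 249 ms.

E[T] ≈ 249 ms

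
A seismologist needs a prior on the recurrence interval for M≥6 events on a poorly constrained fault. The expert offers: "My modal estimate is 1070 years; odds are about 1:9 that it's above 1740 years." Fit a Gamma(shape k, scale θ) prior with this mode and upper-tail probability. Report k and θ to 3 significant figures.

Gamma(k,θ) with k>1 has mode (k−1)θ, so θ = 1070/(k−1).
Need P(X < 1740) = 0.9 with θ tied to k this way. Start at k = 2, θ = 1070: P(X<1740) ≈ 0.483.
Too low — raise k to concentrate. Iterating converges to k ≈ 8.96.
Then θ = 1070/(8.96−1) ≈ 134.

k ≈ 8.96, θ ≈ 134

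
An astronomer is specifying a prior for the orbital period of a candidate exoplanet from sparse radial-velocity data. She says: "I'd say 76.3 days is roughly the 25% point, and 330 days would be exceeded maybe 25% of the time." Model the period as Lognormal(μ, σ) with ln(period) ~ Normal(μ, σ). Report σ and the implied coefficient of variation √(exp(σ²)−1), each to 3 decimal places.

If T ~ Lognormal(μ,σ) then ln T ~ Normal(μ,σ), so the p-quantile of ln T is μ + z_p·σ.
ln(76.3) = 4.335 and ln(330) = 5.799; z_{0.25} = -0.6745, z_{0.75} = 0.6745.
σ = (5.799 − 4.335)/(0.6745 − (-0.6745)) = 1.086.
μ = 4.335 − (-0.6745)·1.086 = 5.067.
CV = √(exp(σ²)−1) = √(exp(1.1785)−1) = 1.500.

σ ≈ 1.086, CV ≈ 1.500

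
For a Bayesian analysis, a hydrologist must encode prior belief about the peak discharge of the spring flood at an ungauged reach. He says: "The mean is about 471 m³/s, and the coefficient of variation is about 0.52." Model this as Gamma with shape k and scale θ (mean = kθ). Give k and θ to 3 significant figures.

k ≈ 3.7, θ ≈ 127

For Gamma(k, scale θ): mean = kθ, variance = kθ², so CV = 1/√k.
CV = 0.52, hence k = 1/CV² = 3.7.
Then θ = mean/k = 471/3.7 = 127.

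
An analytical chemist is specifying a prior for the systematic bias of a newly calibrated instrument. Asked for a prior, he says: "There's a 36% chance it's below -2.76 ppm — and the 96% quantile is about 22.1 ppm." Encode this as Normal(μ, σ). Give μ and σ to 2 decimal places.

μ = 1.47, σ = 11.79

The p-quantile of Normal(μ,σ) is μ + z_p·σ, with z_{0.36} = -0.3585 and z_{0.96} = 1.751.
Eliminate σ: μ = (z₂·x₁ − z₁·x₂)/(z₂ − z₁) = (1.751·-2.76 − (-0.3585)·22.1)/2.109 = 1.47.
Then σ = (x₂ − x₁)/(z₂ − z₁) = (22.1 − -2.76)/2.109 = 11.79.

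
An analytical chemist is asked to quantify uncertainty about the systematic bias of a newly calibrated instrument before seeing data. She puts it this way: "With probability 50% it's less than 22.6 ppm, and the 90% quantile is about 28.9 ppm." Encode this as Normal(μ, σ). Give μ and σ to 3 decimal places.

The p-quantile of Normal(μ,σ) is μ + z_p·σ, with z_{0.5} = 0 and z_{0.9} = 1.282.
Eliminate σ: μ = (z₂·x₁ − z₁·x₂)/(z₂ − z₁) = (1.282·22.6 − (0)·28.9)/1.282 = 22.600.
Then σ = (x₂ − x₁)/(z₂ − z₁) = (28.9 − 22.6)/1.282 = 4.916.

μ = 22.600, σ = 4.916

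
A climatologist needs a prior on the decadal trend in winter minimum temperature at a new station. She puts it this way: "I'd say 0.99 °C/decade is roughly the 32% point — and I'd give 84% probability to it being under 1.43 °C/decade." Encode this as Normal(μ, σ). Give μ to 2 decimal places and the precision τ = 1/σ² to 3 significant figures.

μ = 1.13, τ = 11

The p-quantile of Normal(μ,σ) is μ + z_p·σ, with z_{0.32} = -0.4677 and z_{0.84} = 0.9945.
Eliminate σ: μ = (z₂·x₁ − z₁·x₂)/(z₂ − z₁) = (0.9945·0.99 − (-0.4677)·1.43)/1.462 = 1.13.
Then σ = (x₂ − x₁)/(z₂ − z₁) = (1.43 − 0.99)/1.462 = 0.30.
Precision τ = 1/σ² = 1/0.3009² = 11.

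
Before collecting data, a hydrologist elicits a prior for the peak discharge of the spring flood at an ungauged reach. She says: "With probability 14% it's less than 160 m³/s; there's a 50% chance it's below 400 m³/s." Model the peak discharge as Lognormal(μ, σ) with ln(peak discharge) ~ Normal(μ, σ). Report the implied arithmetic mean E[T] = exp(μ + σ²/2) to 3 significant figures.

If T ~ Lognormal(μ,σ) then ln T ~ Normal(μ,σ), so the p-quantile of ln T is μ + z_p·σ.
ln(160) = 5.075 and ln(400) = 5.991; z_{0.14} = -1.08, z_{0.5} = 0.
σ = (5.991 − 5.075)/(0 − (-1.08)) = 0.848.
μ = 5.075 − (-1.08)·0.848 = 5.991.
E[T] = exp(μ + σ²/2) = exp(5.991 + 0.3597) = 573 m³/s.

E[T] ≈ 573 m³/s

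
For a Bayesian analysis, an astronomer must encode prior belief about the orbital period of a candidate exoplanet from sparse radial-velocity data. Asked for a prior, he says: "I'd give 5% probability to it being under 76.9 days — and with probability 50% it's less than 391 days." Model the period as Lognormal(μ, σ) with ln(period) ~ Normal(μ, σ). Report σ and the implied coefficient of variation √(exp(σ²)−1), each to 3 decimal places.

If T ~ Lognormal(μ,σ) then ln T ~ Normal(μ,σ), so the p-quantile of ln T is μ + z_p·σ.
ln(76.9) = 4.343 and ln(391) = 5.969; z_{0.05} = -1.645, z_{0.5} = 0.
σ = (5.969 − 4.343)/(0 − (-1.645)) = 0.989.
μ = 4.343 − (-1.645)·0.989 = 5.969.
CV = √(exp(σ²)−1) = √(exp(0.9774)−1) = 1.288.

σ ≈ 0.989, CV ≈ 1.288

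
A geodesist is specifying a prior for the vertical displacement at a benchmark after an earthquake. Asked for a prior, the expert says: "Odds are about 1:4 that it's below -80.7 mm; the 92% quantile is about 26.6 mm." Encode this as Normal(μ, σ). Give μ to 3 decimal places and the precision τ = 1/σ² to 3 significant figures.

The p-quantile of Normal(μ,σ) is μ + z_p·σ, with z_{0.2} = -0.8416 and z_{0.92} = 1.405.
Eliminate σ: μ = (z₂·x₁ − z₁·x₂)/(z₂ − z₁) = (1.405·-80.7 − (-0.8416)·26.6)/2.247 = -40.505.
Then σ = (x₂ − x₁)/(z₂ − z₁) = (26.6 − -80.7)/2.247 = 47.759.
Precision τ = 1/σ² = 1/47.76² = 0.000438.

μ = -40.505, τ = 0.000438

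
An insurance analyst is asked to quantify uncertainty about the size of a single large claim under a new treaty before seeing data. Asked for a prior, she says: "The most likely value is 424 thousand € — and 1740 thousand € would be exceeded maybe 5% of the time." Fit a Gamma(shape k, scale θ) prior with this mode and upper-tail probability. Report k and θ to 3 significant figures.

k ≈ 2.26, θ ≈ 338

Gamma(k,θ) with k>1 has mode (k−1)θ, so θ = 424/(k−1).
Need P(X < 1740) = 0.95 with θ tied to k this way. Start at k = 2, θ = 424: P(X<1740) ≈ 0.916.
Too low — raise k to concentrate. Iterating converges to k ≈ 2.26.
Then θ = 424/(2.26−1) ≈ 338.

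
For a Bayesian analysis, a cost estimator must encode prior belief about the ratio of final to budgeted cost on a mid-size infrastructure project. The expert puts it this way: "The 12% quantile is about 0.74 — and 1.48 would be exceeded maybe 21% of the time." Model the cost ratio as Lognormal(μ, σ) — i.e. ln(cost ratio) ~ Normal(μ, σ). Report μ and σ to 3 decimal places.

μ ≈ 0.110, σ ≈ 0.350

If T ~ Lognormal(μ,σ) then ln T ~ Normal(μ,σ), so the p-quantile of ln T is μ + z_p·σ.
ln(0.74) = -0.3011 and ln(1.48) = 0.392; z_{0.12} = -1.175, z_{0.79} = 0.8064.
σ = (0.392 − -0.3011)/(0.8064 − (-1.175)) = 0.350.
μ = -0.3011 − (-1.175)·0.350 = 0.110.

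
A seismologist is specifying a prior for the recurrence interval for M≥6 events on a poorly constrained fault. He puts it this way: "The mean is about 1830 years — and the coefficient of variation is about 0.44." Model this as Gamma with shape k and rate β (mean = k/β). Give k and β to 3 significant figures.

k ≈ 5.17, β ≈ 0.00282

For Gamma(k, rate β): mean = k/β, variance = k/β², so CV = 1/√k.
CV = 0.44, hence k = 1/CV² = 5.17.
Then β = k/mean = 5.17/1830 = 0.00282.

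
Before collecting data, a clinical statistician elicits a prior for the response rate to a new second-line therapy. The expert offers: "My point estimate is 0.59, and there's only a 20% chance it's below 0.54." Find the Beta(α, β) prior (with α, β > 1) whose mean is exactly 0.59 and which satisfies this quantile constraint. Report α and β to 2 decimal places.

α ≈ 40.09, β ≈ 27.86

With mean 0.59 fixed, write α = 0.59s, β = 0.41s where s = α+β.
Need P(θ < 0.54) = 0.2 under Beta(0.59s, 0.41s). Normal approximation: (q−m)/√(m(1−m)/s) ≈ z_{0.2} = -0.842, so s ≈ 0.59·0.41·(-0.842)²/(0.54−0.59)² = 68.5.
At s = 68.5: P(θ<0.54) ≈ 0.199. Adjusting to match 0.2 gives s ≈ 67.95.
So α = 0.59·67.95 ≈ 40.09, β = 0.41·67.95 ≈ 27.86.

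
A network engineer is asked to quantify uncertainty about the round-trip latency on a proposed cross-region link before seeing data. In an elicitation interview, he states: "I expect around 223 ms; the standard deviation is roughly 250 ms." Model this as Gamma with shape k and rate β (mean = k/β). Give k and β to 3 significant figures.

k ≈ 0.796, β ≈ 0.00357

For Gamma(k, rate β): mean = k/β, variance = k/β², so CV = 1/√k.
CV = SD/mean = 250/223 = 1.121, hence k = 1/CV² = 0.796.
Then β = k/mean = 0.796/223 = 0.00357.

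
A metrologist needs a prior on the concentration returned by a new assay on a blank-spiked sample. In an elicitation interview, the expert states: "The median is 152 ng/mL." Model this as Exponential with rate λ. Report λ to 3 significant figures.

λ ≈ 0.00456

Exponential median = ln 2 / λ, so λ = ln 2 / 152.0 = 0.00456.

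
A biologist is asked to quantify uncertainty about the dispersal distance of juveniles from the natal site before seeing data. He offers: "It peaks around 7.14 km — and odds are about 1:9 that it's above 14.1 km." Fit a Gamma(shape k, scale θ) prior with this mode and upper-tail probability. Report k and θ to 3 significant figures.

Gamma(k,θ) with k>1 has mode (k−1)θ, so θ = 7.14/(k−1).
Need P(X < 14.1) = 0.9 with θ tied to k this way. Start at k = 2, θ = 7.14: P(X<14.1) ≈ 0.587.
Too low — raise k to concentrate. Iterating converges to k ≈ 5.14.
Then θ = 7.14/(5.14−1) ≈ 1.73.

k ≈ 5.14, θ ≈ 1.73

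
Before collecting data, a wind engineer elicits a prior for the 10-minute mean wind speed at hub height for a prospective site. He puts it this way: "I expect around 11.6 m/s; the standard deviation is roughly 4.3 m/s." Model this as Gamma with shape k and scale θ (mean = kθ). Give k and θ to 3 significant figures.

k ≈ 7.28, θ ≈ 1.59

For Gamma(k, scale θ): mean = kθ, variance = kθ², so CV = 1/√k.
CV = SD/mean = 4.3/11.6 = 0.3707, hence k = 1/CV² = 7.28.
Then θ = mean/k = 11.6/7.28 = 1.59.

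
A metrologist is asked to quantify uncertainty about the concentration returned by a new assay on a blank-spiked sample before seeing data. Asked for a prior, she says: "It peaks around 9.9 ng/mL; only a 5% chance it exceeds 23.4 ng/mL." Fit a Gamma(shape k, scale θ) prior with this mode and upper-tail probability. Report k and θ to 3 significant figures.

Gamma(k,θ) with k>1 has mode (k−1)θ, so θ = 9.9/(k−1).
Need P(X < 23.4) = 0.95 with θ tied to k this way. Start at k = 2, θ = 9.9: P(X<23.4) ≈ 0.684.
Too low — raise k to concentrate. Iterating converges to k ≈ 4.69.
Then θ = 9.9/(4.69−1) ≈ 2.68.

k ≈ 4.69, θ ≈ 2.68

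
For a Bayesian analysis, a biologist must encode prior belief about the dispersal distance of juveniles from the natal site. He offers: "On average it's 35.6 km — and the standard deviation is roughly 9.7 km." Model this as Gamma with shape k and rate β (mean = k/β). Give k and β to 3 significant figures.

k ≈ 13.5, β ≈ 0.378

For Gamma(k, rate β): mean = k/β, variance = k/β², so CV = 1/√k.
CV = SD/mean = 9.7/35.6 = 0.2725, hence k = 1/CV² = 13.5.
Then β = k/mean = 13.5/35.6 = 0.378.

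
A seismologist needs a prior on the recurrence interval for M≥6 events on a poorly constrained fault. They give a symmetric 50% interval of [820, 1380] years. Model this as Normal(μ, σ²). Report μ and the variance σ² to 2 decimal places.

μ = 1100.00, σ² = 172331.77

A symmetric 50% interval runs μ ± z·σ with z = 0.6745.
Half-width = 280, so σ = 280/0.6745 = 415.129 and σ² = 172331.77.
μ is the interval midpoint, 1100.00.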